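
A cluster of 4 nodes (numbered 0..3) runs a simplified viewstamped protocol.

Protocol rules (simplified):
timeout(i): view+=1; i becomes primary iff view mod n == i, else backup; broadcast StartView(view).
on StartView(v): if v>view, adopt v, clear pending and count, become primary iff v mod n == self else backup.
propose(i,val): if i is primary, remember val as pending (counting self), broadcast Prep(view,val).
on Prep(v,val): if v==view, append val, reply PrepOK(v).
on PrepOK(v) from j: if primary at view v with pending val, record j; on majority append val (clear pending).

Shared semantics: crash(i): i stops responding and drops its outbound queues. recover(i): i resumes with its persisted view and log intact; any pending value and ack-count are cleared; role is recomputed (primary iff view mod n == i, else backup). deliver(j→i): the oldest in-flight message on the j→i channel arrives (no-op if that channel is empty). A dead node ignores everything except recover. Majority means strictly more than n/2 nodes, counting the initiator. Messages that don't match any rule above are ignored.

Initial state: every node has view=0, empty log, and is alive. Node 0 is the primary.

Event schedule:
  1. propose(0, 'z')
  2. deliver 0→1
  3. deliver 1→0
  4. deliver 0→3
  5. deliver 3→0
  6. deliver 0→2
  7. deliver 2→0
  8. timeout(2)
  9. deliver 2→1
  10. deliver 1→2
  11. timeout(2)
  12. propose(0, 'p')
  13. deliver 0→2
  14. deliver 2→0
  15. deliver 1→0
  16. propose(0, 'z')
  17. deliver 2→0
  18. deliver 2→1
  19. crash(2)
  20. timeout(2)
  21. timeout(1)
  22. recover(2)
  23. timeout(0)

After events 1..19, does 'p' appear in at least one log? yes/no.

no

step 1 propose(0,'z'): —
step 2 deliver 0→1: 1={back,v=0,log=z}
step 3 deliver 1→0: —
step 4 deliver 0→3: 3={back,v=0,log=z}
step 5 deliver 3→0: 0={prim,v=0,log=z}
step 6 deliver 0→2: 2={back,v=0,log=z}
step 7 deliver 2→0: —
step 8 timeout(2): 2={back,v=1,log=z}
step 9 deliver 2→1: 1={prim,v=1,log=z}
step 10 deliver 1→2: —
step 11 timeout(2): 2={prim,v=2,log=z}
step 12 propose(0,'p'): —
step 13 deliver 0→2: —
step 14 deliver 2→0: 0={back,v=1,log=z}
step 15 deliver 1→0: —
step 16 propose(0,'z'): —
step 17 deliver 2→0: 0={back,v=2,log=z}
step 18 deliver 2→1: 1={back,v=2,log=z}
step 19 crash(2): 2={✗prim,v=2,log=z}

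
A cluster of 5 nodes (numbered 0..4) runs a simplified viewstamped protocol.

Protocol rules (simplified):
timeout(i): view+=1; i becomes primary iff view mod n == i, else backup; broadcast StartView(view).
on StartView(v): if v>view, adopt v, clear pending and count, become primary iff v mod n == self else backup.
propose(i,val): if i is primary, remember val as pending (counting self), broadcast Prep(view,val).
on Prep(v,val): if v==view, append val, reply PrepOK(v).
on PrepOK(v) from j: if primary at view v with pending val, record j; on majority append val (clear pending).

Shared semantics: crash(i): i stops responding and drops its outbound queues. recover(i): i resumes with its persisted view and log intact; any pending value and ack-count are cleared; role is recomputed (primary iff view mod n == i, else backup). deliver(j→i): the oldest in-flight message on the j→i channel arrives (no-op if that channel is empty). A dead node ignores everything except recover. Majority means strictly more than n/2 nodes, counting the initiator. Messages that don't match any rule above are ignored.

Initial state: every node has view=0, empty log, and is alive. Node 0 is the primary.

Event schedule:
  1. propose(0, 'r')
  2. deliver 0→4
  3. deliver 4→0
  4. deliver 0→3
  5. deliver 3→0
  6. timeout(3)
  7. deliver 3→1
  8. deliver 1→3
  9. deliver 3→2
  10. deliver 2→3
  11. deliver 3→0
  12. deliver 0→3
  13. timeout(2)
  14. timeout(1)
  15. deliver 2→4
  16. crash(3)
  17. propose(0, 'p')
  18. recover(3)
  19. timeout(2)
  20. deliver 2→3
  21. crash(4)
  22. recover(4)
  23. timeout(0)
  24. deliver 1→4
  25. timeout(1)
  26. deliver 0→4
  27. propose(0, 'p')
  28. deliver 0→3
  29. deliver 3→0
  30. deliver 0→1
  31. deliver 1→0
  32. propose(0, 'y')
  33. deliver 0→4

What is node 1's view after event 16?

step 1 propose(0,'r'): —
step 2 deliver 0→4: 4={back,v=0,log=r}
step 3 deliver 4→0: —
step 4 deliver 0→3: 3={back,v=0,log=r}
step 5 deliver 3→0: 0={prim,v=0,log=r}
step 6 timeout(3): 3={back,v=1,log=r}
step 7 deliver 3→1: 1={prim,v=1,log=-}
step 8 deliver 1→3: —
step 9 deliver 3→2: 2={back,v=1,log=-}
step 10 deliver 2→3: —
step 11 deliver 3→0: 0={back,v=1,log=r}
step 12 deliver 0→3: —
step 13 timeout(2): 2={prim,v=2,log=-}
step 14 timeout(1): 1={back,v=2,log=-}
step 15 deliver 2→4: 4={back,v=2,log=r}
step 16 crash(3): 3={✗back,v=1,log=r}

2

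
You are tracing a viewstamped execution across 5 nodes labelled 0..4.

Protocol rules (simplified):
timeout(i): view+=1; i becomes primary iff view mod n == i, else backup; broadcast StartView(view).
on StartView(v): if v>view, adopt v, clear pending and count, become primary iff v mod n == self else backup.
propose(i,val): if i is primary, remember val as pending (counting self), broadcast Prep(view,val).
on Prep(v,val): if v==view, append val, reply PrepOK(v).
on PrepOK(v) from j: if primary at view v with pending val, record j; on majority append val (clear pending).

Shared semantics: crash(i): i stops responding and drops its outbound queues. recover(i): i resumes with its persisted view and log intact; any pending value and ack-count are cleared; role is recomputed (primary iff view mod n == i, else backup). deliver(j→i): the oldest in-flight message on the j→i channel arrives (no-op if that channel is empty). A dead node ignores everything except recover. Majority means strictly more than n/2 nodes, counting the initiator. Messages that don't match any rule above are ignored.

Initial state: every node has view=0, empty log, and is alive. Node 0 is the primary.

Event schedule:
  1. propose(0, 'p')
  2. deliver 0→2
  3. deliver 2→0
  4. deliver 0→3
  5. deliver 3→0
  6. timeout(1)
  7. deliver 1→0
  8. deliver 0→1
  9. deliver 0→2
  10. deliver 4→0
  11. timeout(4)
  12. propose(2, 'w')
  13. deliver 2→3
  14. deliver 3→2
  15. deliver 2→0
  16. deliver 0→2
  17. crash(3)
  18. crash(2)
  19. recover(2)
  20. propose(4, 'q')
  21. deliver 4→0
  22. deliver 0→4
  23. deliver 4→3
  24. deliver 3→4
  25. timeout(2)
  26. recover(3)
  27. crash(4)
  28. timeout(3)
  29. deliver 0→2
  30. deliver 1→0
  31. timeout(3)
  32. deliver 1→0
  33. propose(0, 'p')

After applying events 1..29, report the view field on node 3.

1

after 1 — propose(0,'p'): ·
after 2 — deliver 0→2: n2:back/v0/[p]
after 3 — deliver 2→0: ·
after 4 — deliver 0→3: n3:back/v0/[p]
after 5 — deliver 3→0: n0:prim/v0/[p]
after 6 — timeout(1): n1:prim/v1/[-]
after 7 — deliver 1→0: n0:back/v1/[p]
after 8 — deliver 0→1: ·
after 9 — deliver 0→2: ·
after 10 — deliver 4→0: ·
after 11 — timeout(4): n4:back/v1/[-]
after 12 — propose(2,'w'): ·
after 13 — deliver 2→3: ·
after 14 — deliver 3→2: ·
after 15 — deliver 2→0: ·
after 16 — deliver 0→2: ·
after 17 — crash(3): n3:✗back/v0/[p]
after 18 — crash(2): n2:✗back/v0/[p]
after 19 — recover(2): n2:back/v0/[p]
after 20 — propose(4,'q'): ·
after 21 — deliver 4→0: ·
after 22 — deliver 0→4: ·
after 23 — deliver 4→3: ·
after 24 — deliver 3→4: ·
after 25 — timeout(2): n2:back/v1/[p]
after 26 — recover(3): n3:back/v0/[p]
after 27 — crash(4): n4:✗back/v1/[-]
after 28 — timeout(3): n3:back/v1/[p]
after 29 — deliver 0→2: ·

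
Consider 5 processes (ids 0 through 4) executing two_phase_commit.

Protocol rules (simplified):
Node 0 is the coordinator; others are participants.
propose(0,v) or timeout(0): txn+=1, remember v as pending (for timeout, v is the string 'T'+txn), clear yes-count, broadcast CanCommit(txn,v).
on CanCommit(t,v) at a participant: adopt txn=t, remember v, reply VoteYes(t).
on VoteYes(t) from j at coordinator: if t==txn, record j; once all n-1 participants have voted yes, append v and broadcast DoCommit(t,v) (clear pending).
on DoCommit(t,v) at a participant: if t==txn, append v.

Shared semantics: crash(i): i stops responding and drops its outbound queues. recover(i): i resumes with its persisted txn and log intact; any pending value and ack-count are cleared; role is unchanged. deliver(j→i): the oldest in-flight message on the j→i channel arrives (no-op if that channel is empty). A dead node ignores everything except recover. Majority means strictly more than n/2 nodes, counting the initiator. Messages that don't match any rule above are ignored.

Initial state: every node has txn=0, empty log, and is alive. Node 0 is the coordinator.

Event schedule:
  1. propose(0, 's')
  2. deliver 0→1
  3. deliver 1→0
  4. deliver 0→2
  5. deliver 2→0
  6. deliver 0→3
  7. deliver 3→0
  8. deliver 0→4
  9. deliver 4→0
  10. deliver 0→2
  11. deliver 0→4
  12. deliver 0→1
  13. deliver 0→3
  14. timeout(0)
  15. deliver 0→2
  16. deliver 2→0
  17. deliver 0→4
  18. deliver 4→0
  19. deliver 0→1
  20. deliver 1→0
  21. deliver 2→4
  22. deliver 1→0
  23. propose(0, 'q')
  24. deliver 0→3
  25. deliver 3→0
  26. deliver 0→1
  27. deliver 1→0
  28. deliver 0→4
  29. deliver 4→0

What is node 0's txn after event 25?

e1 propose(0,'s'): 0[coor,t=1,-]
e2 deliver 0→1: 1[part,t=1,-]
e3 deliver 1→0: ·
e4 deliver 0→2: 2[part,t=1,-]
e5 deliver 2→0: ·
e6 deliver 0→3: 3[part,t=1,-]
e7 deliver 3→0: ·
e8 deliver 0→4: 4[part,t=1,-]
e9 deliver 4→0: 0[coor,t=1,s]
e10 deliver 0→2: 2[part,t=1,s]
e11 deliver 0→4: 4[part,t=1,s]
e12 deliver 0→1: 1[part,t=1,s]
e13 deliver 0→3: 3[part,t=1,s]
e14 timeout(0): 0[coor,t=2,s]
e15 deliver 0→2: 2[part,t=2,s]
e16 deliver 2→0: ·
e17 deliver 0→4: 4[part,t=2,s]
e18 deliver 4→0: ·
e19 deliver 0→1: 1[part,t=2,s]
e20 deliver 1→0: ·
e21 deliver 2→4: ·
e22 deliver 1→0: ·
e23 propose(0,'q'): 0[coor,t=3,s]
e24 deliver 0→3: 3[part,t=2,s]
e25 deliver 3→0: ·

3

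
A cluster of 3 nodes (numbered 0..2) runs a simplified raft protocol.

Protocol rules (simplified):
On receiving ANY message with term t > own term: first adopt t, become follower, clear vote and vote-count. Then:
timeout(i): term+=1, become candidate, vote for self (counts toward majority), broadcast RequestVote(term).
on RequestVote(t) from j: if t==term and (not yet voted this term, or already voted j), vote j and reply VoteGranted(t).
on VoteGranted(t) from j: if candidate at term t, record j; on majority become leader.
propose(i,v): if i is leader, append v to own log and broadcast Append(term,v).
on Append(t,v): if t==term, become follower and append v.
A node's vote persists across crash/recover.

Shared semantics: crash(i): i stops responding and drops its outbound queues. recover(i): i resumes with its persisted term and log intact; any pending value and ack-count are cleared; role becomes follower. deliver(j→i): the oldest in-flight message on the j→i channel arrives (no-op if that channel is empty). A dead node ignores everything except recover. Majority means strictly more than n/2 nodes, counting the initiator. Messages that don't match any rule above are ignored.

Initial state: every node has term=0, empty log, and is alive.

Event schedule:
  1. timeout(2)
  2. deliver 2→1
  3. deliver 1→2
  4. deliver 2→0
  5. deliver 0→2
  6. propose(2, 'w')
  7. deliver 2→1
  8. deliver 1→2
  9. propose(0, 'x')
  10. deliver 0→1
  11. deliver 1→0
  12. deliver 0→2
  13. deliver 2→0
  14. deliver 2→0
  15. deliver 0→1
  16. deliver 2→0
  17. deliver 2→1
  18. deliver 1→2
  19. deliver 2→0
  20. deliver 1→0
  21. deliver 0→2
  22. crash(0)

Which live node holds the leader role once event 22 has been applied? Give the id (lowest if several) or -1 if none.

1. timeout(2):  <2:cand t1 ->
2. deliver 2→1:  <1:foll t1 ->
3. deliver 1→2:  <2:lead t1 ->
4. deliver 2→0:  <0:foll t1 ->
5. deliver 0→2:  nop
6. propose(2,'w'):  <2:lead t1 w>
7. deliver 2→1:  <1:foll t1 w>
8. deliver 1→2:  nop
9. propose(0,'x'):  nop
10. deliver 0→1:  nop
11. deliver 1→0:  nop
12. deliver 0→2:  nop
13. deliver 2→0:  <0:foll t1 w>
14. deliver 2→0:  nop
15. deliver 0→1:  nop
16. deliver 2→0:  nop
17. deliver 2→1:  nop
18. deliver 1→2:  nop
19. deliver 2→0:  nop
20. deliver 1→0:  nop
21. deliver 0→2:  nop
22. crash(0):  <0:✗foll t1 w>

2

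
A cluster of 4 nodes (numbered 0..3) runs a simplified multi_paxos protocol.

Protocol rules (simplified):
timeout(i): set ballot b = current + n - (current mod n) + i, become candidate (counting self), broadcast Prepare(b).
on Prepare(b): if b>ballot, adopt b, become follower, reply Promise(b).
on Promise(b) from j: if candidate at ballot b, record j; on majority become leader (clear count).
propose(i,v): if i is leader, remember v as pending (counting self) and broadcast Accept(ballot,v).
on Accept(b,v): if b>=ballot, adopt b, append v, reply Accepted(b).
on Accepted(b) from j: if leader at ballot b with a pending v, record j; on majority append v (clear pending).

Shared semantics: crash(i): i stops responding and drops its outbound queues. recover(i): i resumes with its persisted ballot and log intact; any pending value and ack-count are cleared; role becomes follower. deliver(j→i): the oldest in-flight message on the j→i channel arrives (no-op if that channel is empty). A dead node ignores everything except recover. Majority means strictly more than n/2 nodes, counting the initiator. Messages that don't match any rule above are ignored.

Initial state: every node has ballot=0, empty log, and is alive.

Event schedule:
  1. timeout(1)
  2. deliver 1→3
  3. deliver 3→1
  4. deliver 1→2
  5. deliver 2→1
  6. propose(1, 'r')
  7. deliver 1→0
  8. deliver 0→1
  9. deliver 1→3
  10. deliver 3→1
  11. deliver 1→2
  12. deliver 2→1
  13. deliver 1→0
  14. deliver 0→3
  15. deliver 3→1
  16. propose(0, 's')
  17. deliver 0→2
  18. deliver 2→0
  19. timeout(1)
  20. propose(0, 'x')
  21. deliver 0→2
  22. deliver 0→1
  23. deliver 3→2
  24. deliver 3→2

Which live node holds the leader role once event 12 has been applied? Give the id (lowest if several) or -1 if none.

1

step 1 timeout(1): 1={cand,b=5,log=-}
step 2 deliver 1→3: 3={foll,b=5,log=-}
step 3 deliver 3→1: —
step 4 deliver 1→2: 2={foll,b=5,log=-}
step 5 deliver 2→1: 1={lead,b=5,log=-}
step 6 propose(1,'r'): —
step 7 deliver 1→0: 0={foll,b=5,log=-}
step 8 deliver 0→1: —
step 9 deliver 1→3: 3={foll,b=5,log=r}
step 10 deliver 3→1: —
step 11 deliver 1→2: 2={foll,b=5,log=r}
step 12 deliver 2→1: 1={lead,b=5,log=r}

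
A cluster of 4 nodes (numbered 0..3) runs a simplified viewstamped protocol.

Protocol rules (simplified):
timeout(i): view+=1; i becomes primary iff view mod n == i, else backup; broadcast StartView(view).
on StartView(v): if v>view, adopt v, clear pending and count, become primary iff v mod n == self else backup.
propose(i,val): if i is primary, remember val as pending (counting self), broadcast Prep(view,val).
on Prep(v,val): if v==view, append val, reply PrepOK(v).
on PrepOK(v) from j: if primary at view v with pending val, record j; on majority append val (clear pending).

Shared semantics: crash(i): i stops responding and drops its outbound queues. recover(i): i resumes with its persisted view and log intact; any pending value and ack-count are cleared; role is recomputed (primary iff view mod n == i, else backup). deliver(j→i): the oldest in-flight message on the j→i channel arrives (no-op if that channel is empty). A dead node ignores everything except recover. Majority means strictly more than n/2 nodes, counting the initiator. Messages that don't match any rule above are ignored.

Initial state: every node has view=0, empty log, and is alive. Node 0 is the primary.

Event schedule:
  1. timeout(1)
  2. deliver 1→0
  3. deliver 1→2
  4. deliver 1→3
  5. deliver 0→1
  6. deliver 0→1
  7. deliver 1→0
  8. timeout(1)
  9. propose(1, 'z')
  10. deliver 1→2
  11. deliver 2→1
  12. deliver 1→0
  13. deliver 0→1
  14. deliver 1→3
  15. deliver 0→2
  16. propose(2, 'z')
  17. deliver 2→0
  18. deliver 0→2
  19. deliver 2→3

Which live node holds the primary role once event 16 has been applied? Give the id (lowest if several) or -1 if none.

step 1 timeout(1): 1={prim,v=1,log=-}
step 2 deliver 1→0: 0={back,v=1,log=-}
step 3 deliver 1→2: 2={back,v=1,log=-}
step 4 deliver 1→3: 3={back,v=1,log=-}
step 5 deliver 0→1: —
step 6 deliver 0→1: —
step 7 deliver 1→0: —
step 8 timeout(1): 1={back,v=2,log=-}
step 9 propose(1,'z'): —
step 10 deliver 1→2: 2={prim,v=2,log=-}
step 11 deliver 2→1: —
step 12 deliver 1→0: 0={back,v=2,log=-}
step 13 deliver 0→1: —
step 14 deliver 1→3: 3={back,v=2,log=-}
step 15 deliver 0→2: —
step 16 propose(2,'z'): —

2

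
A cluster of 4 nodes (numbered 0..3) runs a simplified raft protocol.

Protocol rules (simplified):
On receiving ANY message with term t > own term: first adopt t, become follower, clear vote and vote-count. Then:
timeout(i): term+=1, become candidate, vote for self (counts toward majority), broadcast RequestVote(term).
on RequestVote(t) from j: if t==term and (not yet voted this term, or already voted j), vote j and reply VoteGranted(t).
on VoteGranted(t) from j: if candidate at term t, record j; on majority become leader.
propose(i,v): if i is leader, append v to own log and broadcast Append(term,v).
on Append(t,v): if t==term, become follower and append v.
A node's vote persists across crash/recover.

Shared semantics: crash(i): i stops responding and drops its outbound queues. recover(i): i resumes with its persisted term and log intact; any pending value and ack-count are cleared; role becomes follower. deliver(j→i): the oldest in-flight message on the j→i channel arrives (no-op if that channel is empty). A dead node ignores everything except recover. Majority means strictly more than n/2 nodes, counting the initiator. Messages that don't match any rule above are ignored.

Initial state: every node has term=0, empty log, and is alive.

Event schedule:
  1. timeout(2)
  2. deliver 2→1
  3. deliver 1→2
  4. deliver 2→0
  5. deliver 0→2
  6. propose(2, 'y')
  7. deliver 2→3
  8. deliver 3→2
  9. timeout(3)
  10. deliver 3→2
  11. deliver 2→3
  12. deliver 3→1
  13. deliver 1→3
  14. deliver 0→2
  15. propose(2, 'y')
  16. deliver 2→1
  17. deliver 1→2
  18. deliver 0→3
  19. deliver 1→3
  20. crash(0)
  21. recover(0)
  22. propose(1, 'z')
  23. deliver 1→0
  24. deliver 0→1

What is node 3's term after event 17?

2

after 1 — timeout(2): n2:cand/t1/[-]
after 2 — deliver 2→1: n1:foll/t1/[-]
after 3 — deliver 1→2: ·
after 4 — deliver 2→0: n0:foll/t1/[-]
after 5 — deliver 0→2: n2:lead/t1/[-]
after 6 — propose(2,'y'): n2:lead/t1/[y]
after 7 — deliver 2→3: n3:foll/t1/[-]
after 8 — deliver 3→2: ·
after 9 — timeout(3): n3:cand/t2/[-]
after 10 — deliver 3→2: n2:foll/t2/[y]
after 11 — deliver 2→3: ·
after 12 — deliver 3→1: n1:foll/t2/[-]
after 13 — deliver 1→3: ·
after 14 — deliver 0→2: ·
after 15 — propose(2,'y'): ·
after 16 — deliver 2→1: ·
after 17 — deliver 1→2: ·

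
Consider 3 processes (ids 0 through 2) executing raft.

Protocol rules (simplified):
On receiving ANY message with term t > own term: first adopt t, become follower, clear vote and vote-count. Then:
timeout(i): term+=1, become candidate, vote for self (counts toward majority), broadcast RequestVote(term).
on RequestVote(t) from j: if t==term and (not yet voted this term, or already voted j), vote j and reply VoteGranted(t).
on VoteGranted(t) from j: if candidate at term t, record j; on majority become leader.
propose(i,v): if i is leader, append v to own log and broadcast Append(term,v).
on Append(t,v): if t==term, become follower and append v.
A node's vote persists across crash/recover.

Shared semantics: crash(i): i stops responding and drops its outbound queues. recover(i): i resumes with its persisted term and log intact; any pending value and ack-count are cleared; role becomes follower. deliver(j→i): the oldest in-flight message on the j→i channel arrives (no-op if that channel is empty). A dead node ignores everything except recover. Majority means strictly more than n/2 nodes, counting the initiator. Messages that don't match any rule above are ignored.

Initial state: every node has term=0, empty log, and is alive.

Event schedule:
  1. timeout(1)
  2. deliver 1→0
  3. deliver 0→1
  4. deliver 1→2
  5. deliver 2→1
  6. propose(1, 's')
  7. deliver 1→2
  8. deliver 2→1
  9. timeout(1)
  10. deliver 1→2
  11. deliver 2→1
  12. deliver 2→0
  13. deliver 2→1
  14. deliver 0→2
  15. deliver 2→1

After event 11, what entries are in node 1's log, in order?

s

e1 timeout(1): 1[cand,t=1,-]
e2 deliver 1→0: 0[foll,t=1,-]
e3 deliver 0→1: 1[lead,t=1,-]
e4 deliver 1→2: 2[foll,t=1,-]
e5 deliver 2→1: ·
e6 propose(1,'s'): 1[lead,t=1,s]
e7 deliver 1→2: 2[foll,t=1,s]
e8 deliver 2→1: ·
e9 timeout(1): 1[cand,t=2,s]
e10 deliver 1→2: 2[foll,t=2,s]
e11 deliver 2→1: 1[lead,t=2,s]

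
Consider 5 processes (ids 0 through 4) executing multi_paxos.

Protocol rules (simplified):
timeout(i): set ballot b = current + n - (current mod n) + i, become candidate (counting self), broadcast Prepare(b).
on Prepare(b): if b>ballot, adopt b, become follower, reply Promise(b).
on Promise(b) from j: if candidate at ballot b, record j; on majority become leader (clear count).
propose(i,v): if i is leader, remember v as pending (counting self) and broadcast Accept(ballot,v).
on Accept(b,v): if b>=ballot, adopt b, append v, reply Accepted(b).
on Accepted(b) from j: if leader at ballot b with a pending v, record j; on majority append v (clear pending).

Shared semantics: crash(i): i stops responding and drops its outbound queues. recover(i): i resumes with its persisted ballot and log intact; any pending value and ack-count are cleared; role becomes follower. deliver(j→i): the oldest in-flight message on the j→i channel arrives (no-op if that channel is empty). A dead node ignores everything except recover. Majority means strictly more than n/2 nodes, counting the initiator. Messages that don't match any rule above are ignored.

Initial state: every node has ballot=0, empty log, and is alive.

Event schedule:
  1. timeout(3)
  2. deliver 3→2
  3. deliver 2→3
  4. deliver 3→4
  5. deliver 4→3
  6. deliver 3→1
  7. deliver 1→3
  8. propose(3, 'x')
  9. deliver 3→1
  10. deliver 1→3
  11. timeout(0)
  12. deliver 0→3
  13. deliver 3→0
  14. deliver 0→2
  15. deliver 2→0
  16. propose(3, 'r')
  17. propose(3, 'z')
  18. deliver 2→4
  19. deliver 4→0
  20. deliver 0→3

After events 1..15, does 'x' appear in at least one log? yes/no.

yes

e1 timeout(3): 3[cand,b=8,-]
e2 deliver 3→2: 2[foll,b=8,-]
e3 deliver 2→3: ·
e4 deliver 3→4: 4[foll,b=8,-]
e5 deliver 4→3: 3[lead,b=8,-]
e6 deliver 3→1: 1[foll,b=8,-]
e7 deliver 1→3: ·
e8 propose(3,'x'): ·
e9 deliver 3→1: 1[foll,b=8,x]
e10 deliver 1→3: ·
e11 timeout(0): 0[cand,b=5,-]
e12 deliver 0→3: ·
e13 deliver 3→0: 0[foll,b=8,-]
e14 deliver 0→2: ·
e15 deliver 2→0: ·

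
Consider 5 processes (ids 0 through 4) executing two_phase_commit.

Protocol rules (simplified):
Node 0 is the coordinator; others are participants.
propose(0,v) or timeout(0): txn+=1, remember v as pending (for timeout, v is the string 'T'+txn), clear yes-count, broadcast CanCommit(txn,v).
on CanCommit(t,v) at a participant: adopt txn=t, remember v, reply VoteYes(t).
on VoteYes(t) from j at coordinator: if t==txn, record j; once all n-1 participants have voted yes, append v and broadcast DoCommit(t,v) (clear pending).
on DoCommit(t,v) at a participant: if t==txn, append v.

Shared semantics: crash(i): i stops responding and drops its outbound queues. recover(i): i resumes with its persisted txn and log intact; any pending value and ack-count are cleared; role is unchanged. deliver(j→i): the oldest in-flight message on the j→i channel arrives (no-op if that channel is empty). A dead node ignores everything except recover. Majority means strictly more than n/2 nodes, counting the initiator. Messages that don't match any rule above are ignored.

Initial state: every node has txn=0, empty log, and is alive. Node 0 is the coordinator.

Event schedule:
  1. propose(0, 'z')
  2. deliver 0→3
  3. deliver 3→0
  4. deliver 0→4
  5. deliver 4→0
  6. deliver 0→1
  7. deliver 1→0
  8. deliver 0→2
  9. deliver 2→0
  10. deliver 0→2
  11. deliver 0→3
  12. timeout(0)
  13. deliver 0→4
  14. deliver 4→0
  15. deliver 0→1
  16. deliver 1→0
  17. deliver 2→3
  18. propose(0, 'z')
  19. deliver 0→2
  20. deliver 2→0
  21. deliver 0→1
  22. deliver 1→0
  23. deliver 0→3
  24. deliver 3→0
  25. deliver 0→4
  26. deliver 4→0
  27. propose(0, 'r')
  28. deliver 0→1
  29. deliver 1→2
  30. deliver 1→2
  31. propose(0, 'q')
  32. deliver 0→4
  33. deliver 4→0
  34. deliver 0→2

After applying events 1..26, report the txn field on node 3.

2

[1] propose(0,'z') → N0(coor t1 [-])
[2] deliver 0→3 → N3(part t1 [-])
[3] deliver 3→0 → ∅
[4] deliver 0→4 → N4(part t1 [-])
[5] deliver 4→0 → ∅
[6] deliver 0→1 → N1(part t1 [-])
[7] deliver 1→0 → ∅
[8] deliver 0→2 → N2(part t1 [-])
[9] deliver 2→0 → N0(coor t1 [z])
[10] deliver 0→2 → N2(part t1 [z])
[11] deliver 0→3 → N3(part t1 [z])
[12] timeout(0) → N0(coor t2 [z])
[13] deliver 0→4 → N4(part t1 [z])
[14] deliver 4→0 → ∅
[15] deliver 0→1 → N1(part t1 [z])
[16] deliver 1→0 → ∅
[17] deliver 2→3 → ∅
[18] propose(0,'z') → N0(coor t3 [z])
[19] deliver 0→2 → N2(part t2 [z])
[20] deliver 2→0 → ∅
[21] deliver 0→1 → N1(part t2 [z])
[22] deliver 1→0 → ∅
[23] deliver 0→3 → N3(part t2 [z])
[24] deliver 3→0 → ∅
[25] deliver 0→4 → N4(part t2 [z])
[26] deliver 4→0 → ∅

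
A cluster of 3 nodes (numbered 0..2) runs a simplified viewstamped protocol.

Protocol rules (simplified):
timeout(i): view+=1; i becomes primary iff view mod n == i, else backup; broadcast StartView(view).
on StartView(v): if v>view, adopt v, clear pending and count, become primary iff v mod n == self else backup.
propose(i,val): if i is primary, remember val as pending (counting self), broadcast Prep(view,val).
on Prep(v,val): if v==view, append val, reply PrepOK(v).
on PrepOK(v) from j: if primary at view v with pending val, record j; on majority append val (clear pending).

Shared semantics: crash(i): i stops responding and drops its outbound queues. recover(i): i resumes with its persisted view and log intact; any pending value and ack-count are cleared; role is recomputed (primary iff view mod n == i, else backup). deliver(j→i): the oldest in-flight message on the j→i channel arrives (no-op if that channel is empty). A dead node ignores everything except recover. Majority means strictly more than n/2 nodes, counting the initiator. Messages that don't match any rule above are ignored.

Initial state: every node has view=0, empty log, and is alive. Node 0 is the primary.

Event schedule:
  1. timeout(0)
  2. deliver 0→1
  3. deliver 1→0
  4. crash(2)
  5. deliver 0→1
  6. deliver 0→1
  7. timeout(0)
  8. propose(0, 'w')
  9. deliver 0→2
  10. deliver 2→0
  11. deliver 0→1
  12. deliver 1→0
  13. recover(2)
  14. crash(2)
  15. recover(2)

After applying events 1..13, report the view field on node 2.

1. timeout(0):  <0:back v1 ->
2. deliver 0→1:  <1:prim v1 ->
3. deliver 1→0:  nop
4. crash(2):  <2:✗back v0 ->
5. deliver 0→1:  nop
6. deliver 0→1:  nop
7. timeout(0):  <0:back v2 ->
8. propose(0,'w'):  nop
9. deliver 0→2:  nop
10. deliver 2→0:  nop
11. deliver 0→1:  <1:back v2 ->
12. deliver 1→0:  nop
13. recover(2):  <2:back v0 ->

0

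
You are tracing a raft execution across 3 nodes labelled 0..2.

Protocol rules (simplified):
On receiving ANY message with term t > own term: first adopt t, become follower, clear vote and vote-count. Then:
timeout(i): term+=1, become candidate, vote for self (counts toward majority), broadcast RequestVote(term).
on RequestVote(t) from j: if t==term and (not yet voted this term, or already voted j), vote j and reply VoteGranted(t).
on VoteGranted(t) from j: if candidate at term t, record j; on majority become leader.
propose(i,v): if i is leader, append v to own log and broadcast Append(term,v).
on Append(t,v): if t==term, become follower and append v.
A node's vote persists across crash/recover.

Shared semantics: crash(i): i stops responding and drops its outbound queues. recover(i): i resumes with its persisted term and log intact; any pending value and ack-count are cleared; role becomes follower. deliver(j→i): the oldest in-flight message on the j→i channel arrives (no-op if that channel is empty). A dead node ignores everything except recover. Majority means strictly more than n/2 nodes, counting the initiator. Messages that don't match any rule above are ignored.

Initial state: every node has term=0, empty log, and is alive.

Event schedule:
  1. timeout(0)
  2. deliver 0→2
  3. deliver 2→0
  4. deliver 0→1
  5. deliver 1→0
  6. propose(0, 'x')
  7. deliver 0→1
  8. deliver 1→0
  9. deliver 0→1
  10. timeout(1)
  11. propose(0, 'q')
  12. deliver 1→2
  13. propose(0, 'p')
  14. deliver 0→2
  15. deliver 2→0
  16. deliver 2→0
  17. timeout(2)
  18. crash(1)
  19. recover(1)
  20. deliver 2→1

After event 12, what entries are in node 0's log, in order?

[1] timeout(0) → N0(cand t1 [-])
[2] deliver 0→2 → N2(foll t1 [-])
[3] deliver 2→0 → N0(lead t1 [-])
[4] deliver 0→1 → N1(foll t1 [-])
[5] deliver 1→0 → ∅
[6] propose(0,'x') → N0(lead t1 [x])
[7] deliver 0→1 → N1(foll t1 [x])
[8] deliver 1→0 → ∅
[9] deliver 0→1 → ∅
[10] timeout(1) → N1(cand t2 [x])
[11] propose(0,'q') → N0(lead t1 [x,q])
[12] deliver 1→2 → N2(foll t2 [-])

x,q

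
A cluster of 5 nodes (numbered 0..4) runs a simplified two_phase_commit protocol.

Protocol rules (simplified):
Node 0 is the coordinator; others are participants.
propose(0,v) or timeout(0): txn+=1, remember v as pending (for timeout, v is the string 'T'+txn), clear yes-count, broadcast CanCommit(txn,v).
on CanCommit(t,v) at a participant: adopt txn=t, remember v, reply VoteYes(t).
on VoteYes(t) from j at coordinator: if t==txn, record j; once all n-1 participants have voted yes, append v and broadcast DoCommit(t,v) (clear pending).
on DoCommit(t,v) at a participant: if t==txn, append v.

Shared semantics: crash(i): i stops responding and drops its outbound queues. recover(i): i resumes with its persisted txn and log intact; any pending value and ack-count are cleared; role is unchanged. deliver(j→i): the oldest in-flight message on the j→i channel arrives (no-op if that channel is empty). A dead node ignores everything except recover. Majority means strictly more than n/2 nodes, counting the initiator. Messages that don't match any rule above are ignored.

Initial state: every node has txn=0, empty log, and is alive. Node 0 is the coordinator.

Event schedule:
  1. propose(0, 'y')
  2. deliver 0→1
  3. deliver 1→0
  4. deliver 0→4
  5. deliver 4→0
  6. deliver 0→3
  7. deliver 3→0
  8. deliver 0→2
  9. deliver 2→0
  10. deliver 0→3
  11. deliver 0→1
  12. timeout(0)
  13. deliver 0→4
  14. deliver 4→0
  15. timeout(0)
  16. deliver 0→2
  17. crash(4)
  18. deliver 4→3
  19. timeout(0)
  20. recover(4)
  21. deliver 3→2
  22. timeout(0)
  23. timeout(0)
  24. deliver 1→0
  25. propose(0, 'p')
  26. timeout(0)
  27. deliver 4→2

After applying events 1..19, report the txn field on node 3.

1. propose(0,'y'):  <0:coor t1 ->
2. deliver 0→1:  <1:part t1 ->
3. deliver 1→0:  nop
4. deliver 0→4:  <4:part t1 ->
5. deliver 4→0:  nop
6. deliver 0→3:  <3:part t1 ->
7. deliver 3→0:  nop
8. deliver 0→2:  <2:part t1 ->
9. deliver 2→0:  <0:coor t1 y>
10. deliver 0→3:  <3:part t1 y>
11. deliver 0→1:  <1:part t1 y>
12. timeout(0):  <0:coor t2 y>
13. deliver 0→4:  <4:part t1 y>
14. deliver 4→0:  nop
15. timeout(0):  <0:coor t3 y>
16. deliver 0→2:  <2:part t1 y>
17. crash(4):  <4:✗part t1 y>
18. deliver 4→3:  nop
19. timeout(0):  <0:coor t4 y>

1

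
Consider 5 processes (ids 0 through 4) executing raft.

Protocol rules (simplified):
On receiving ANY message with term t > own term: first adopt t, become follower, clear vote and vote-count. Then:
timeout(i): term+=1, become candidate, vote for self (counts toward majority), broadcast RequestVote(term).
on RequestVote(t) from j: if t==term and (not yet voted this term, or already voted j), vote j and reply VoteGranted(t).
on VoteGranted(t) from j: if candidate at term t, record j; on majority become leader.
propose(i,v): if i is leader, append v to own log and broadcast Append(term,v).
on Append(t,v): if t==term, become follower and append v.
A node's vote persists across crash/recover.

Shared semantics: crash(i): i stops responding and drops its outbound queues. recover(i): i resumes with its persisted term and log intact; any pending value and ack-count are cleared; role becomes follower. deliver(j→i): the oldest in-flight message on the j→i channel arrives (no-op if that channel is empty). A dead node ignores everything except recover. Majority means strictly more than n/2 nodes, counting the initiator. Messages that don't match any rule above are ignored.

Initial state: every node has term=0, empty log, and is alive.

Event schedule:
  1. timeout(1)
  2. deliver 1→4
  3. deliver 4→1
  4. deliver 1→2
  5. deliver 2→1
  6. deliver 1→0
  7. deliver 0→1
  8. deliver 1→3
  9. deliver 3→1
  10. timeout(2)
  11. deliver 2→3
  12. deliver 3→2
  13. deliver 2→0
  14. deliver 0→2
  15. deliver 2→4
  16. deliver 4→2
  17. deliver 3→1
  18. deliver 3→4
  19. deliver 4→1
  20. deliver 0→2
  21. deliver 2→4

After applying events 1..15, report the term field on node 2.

2

after 1 — timeout(1): n1:cand/t1/[-]
after 2 — deliver 1→4: n4:foll/t1/[-]
after 3 — deliver 4→1: ·
after 4 — deliver 1→2: n2:foll/t1/[-]
after 5 — deliver 2→1: n1:lead/t1/[-]
after 6 — deliver 1→0: n0:foll/t1/[-]
after 7 — deliver 0→1: ·
after 8 — deliver 1→3: n3:foll/t1/[-]
after 9 — deliver 3→1: ·
after 10 — timeout(2): n2:cand/t2/[-]
after 11 — deliver 2→3: n3:foll/t2/[-]
after 12 — deliver 3→2: ·
after 13 — deliver 2→0: n0:foll/t2/[-]
after 14 — deliver 0→2: n2:lead/t2/[-]
after 15 — deliver 2→4: n4:foll/t2/[-]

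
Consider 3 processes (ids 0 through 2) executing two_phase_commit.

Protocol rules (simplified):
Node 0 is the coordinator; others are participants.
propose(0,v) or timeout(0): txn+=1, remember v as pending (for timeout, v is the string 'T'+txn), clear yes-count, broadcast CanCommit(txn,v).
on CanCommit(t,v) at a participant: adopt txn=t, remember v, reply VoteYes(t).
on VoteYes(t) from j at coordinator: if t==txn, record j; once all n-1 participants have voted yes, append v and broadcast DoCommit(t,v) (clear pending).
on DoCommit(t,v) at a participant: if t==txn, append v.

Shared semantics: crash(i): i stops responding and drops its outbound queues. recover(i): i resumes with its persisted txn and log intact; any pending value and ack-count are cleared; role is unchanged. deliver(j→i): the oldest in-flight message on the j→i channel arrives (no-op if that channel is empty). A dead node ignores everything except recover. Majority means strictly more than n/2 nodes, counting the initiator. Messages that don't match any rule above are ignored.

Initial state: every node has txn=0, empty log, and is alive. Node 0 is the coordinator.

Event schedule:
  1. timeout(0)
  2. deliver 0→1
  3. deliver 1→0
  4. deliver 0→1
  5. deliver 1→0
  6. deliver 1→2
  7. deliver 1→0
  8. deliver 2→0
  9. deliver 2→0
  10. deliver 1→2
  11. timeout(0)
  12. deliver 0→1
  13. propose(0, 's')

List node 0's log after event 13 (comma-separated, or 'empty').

empty

after 1 — timeout(0): n0:coor/t1/[-]
after 2 — deliver 0→1: n1:part/t1/[-]
after 3 — deliver 1→0: ·
after 4 — deliver 0→1: ·
after 5 — deliver 1→0: ·
after 6 — deliver 1→2: ·
after 7 — deliver 1→0: ·
after 8 — deliver 2→0: ·
after 9 — deliver 2→0: ·
after 10 — deliver 1→2: ·
after 11 — timeout(0): n0:coor/t2/[-]
after 12 — deliver 0→1: n1:part/t2/[-]
after 13 — propose(0,'s'): n0:coor/t3/[-]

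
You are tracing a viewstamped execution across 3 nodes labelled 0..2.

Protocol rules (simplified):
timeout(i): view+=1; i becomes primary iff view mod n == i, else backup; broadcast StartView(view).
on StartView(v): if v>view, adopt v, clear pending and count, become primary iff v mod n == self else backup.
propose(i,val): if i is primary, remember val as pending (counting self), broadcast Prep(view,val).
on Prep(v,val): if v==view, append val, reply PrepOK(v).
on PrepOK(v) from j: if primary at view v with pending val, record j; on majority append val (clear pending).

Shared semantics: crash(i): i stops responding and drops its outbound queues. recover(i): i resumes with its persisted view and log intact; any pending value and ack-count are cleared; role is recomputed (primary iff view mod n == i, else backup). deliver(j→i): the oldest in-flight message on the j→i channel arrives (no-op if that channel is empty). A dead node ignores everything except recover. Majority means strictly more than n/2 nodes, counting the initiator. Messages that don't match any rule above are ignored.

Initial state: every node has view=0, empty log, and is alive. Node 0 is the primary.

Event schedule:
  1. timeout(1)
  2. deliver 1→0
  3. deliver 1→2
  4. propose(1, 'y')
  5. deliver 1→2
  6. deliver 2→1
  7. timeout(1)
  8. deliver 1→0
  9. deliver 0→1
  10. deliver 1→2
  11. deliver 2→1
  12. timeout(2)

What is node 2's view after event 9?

1

1. timeout(1):  <1:prim v1 ->
2. deliver 1→0:  <0:back v1 ->
3. deliver 1→2:  <2:back v1 ->
4. propose(1,'y'):  nop
5. deliver 1→2:  <2:back v1 y>
6. deliver 2→1:  <1:prim v1 y>
7. timeout(1):  <1:back v2 y>
8. deliver 1→0:  <0:back v1 y>
9. deliver 0→1:  nop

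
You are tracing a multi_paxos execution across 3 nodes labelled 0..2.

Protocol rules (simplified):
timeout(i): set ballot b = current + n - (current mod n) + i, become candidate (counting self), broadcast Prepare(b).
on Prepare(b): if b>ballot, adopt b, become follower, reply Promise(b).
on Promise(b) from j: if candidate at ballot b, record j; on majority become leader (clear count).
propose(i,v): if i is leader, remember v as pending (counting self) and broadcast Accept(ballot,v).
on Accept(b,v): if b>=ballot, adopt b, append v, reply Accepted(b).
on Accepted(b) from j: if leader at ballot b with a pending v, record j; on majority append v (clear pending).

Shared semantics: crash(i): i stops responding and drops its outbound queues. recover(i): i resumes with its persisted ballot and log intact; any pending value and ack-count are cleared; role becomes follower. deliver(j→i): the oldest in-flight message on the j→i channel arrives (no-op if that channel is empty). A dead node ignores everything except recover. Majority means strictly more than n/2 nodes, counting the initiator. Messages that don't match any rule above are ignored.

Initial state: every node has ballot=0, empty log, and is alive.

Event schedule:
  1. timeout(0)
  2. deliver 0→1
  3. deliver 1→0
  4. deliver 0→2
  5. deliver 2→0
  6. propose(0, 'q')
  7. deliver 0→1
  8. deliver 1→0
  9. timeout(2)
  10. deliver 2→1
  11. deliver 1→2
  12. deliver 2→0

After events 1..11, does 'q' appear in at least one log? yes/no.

step 1 timeout(0): 0={cand,b=3,log=-}
step 2 deliver 0→1: 1={foll,b=3,log=-}
step 3 deliver 1→0: 0={lead,b=3,log=-}
step 4 deliver 0→2: 2={foll,b=3,log=-}
step 5 deliver 2→0: —
step 6 propose(0,'q'): —
step 7 deliver 0→1: 1={foll,b=3,log=q}
step 8 deliver 1→0: 0={lead,b=3,log=q}
step 9 timeout(2): 2={cand,b=8,log=-}
step 10 deliver 2→1: 1={foll,b=8,log=q}
step 11 deliver 1→2: 2={lead,b=8,log=-}

yes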